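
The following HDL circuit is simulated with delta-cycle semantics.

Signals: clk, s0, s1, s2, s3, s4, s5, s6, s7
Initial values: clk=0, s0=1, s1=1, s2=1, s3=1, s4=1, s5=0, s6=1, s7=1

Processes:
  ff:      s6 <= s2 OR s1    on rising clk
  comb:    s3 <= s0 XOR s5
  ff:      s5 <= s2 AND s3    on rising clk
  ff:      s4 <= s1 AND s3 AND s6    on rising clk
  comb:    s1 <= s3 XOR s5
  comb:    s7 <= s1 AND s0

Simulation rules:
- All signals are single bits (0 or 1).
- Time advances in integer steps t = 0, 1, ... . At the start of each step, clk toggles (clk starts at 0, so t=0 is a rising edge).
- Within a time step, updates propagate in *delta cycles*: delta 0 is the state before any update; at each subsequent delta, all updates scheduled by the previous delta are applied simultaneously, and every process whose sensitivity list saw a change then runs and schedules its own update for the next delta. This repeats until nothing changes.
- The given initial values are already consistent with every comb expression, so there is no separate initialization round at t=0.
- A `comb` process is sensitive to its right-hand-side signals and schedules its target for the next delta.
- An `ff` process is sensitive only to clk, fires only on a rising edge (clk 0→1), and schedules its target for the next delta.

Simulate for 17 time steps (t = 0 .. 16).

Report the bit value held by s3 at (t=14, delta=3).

1

t=0 Δ0: s5=0 s3=1 clk=0 s0=1 s1=1 s7=1 s2=1 s6=1 s4=1
  Δ1: clk:0→1
  Δ2: s5:0→1
  Δ3: s3:1→0, s1:1→0
  Δ4: s1:0→1, s7:1→0
  Δ5: s7:0→1
  (5Δ to stable)
t=1 Δ0: s5=1 s3=0 clk=1 s0=1 s1=1 s7=1 s2=1 s6=1 s4=1
  Δ1: clk:1→0
  (1Δ to stable)
t=2 Δ0: s5=1 s3=0 clk=0 s0=1 s1=1 s7=1 s2=1 s6=1 s4=1
  Δ1: clk:0→1
  Δ2: s5:1→0, s4:1→0
  Δ3: s3:0→1, s1:1→0
  Δ4: s1:0→1, s7:1→0
  Δ5: s7:0→1
  (5Δ to stable)
t=3 Δ0: s5=0 s3=1 clk=1 s0=1 s1=1 s7=1 s2=1 s6=1 s4=0
  Δ1: clk:1→0
  (1Δ to stable)
t=4 Δ0: s5=0 s3=1 clk=0 s0=1 s1=1 s7=1 s2=1 s6=1 s4=0
  Δ1: clk:0→1
  Δ2: s5:0→1, s4:0→1
  Δ3: s3:1→0, s1:1→0
  Δ4: s1:0→1, s7:1→0
  Δ5: s7:0→1
  (5Δ to stable)
t=5 Δ0: s5=1 s3=0 clk=1 s0=1 s1=1 s7=1 s2=1 s6=1 s4=1
  Δ1: clk:1→0
  (1Δ to stable)
t=6 Δ0: s5=1 s3=0 clk=0 s0=1 s1=1 s7=1 s2=1 s6=1 s4=1
  Δ1: clk:0→1
  Δ2: s5:1→0, s4:1→0
  Δ3: s3:0→1, s1:1→0
  Δ4: s1:0→1, s7:1→0
  Δ5: s7:0→1
  (5Δ to stable)
t=7 Δ0: s5=0 s3=1 clk=1 s0=1 s1=1 s7=1 s2=1 s6=1 s4=0
  Δ1: clk:1→0
  (1Δ to stable)
t=8 Δ0: s5=0 s3=1 clk=0 s0=1 s1=1 s7=1 s2=1 s6=1 s4=0
  Δ1: clk:0→1
  Δ2: s5:0→1, s4:0→1
  Δ3: s3:1→0, s1:1→0
  Δ4: s1:0→1, s7:1→0
  Δ5: s7:0→1
  (5Δ to stable)
t=9 Δ0: s5=1 s3=0 clk=1 s0=1 s1=1 s7=1 s2=1 s6=1 s4=1
  Δ1: clk:1→0
  (1Δ to stable)
t=10 Δ0: s5=1 s3=0 clk=0 s0=1 s1=1 s7=1 s2=1 s6=1 s4=1
  Δ1: clk:0→1
  Δ2: s5:1→0, s4:1→0
  Δ3: s3:0→1, s1:1→0
  Δ4: s1:0→1, s7:1→0
  Δ5: s7:0→1
  (5Δ to stable)
t=11 Δ0: s5=0 s3=1 clk=1 s0=1 s1=1 s7=1 s2=1 s6=1 s4=0
  Δ1: clk:1→0
  (1Δ to stable)
t=12 Δ0: s5=0 s3=1 clk=0 s0=1 s1=1 s7=1 s2=1 s6=1 s4=0
  Δ1: clk:0→1
  Δ2: s5:0→1, s4:0→1
  Δ3: s3:1→0, s1:1→0
  Δ4: s1:0→1, s7:1→0
  Δ5: s7:0→1
  (5Δ to stable)
t=13 Δ0: s5=1 s3=0 clk=1 s0=1 s1=1 s7=1 s2=1 s6=1 s4=1
  Δ1: clk:1→0
  (1Δ to stable)
t=14 Δ0: s5=1 s3=0 clk=0 s0=1 s1=1 s7=1 s2=1 s6=1 s4=1
  Δ1: clk:0→1
  Δ2: s5:1→0, s4:1→0
  Δ3: s3:0→1, s1:1→0
  Δ4: s1:0→1, s7:1→0
  Δ5: s7:0→1
  (5Δ to stable)
t=15 Δ0: s5=0 s3=1 clk=1 s0=1 s1=1 s7=1 s2=1 s6=1 s4=0
  Δ1: clk:1→0
  (1Δ to stable)
t=16 Δ0: s5=0 s3=1 clk=0 s0=1 s1=1 s7=1 s2=1 s6=1 s4=0
  Δ1: clk:0→1
  Δ2: s5:0→1, s4:0→1
  Δ3: s3:1→0, s1:1→0
  Δ4: s1:0→1, s7:1→0
  Δ5: s7:0→1
  (5Δ to stable)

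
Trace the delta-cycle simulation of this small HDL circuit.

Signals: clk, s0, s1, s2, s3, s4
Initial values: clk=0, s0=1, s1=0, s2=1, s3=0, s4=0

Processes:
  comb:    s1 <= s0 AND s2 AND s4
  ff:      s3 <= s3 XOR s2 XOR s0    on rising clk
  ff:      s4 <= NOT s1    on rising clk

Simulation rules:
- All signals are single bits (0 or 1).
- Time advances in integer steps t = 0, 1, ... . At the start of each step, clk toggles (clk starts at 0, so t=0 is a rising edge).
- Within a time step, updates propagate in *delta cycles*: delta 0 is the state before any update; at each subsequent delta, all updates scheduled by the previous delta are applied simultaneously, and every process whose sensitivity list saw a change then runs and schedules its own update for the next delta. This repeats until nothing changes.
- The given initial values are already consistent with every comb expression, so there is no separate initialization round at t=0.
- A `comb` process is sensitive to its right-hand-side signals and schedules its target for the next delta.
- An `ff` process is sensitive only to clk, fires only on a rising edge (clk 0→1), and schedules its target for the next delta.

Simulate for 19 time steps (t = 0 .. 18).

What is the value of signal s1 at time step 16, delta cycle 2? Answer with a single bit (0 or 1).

0

[bits: s1,s4,s3,clk,s2,s0]
t=0: Δ0=000011 Δ1=000111 Δ2=010111 Δ3=110111 | 3Δ
t=1: Δ0=110111 Δ1=110011 | 1Δ
t=2: Δ0=110011 Δ1=110111 Δ2=100111 Δ3=000111 | 3Δ
t=3: Δ0=000111 Δ1=000011 | 1Δ
t=4: Δ0=000011 Δ1=000111 Δ2=010111 Δ3=110111 | 3Δ
t=5: Δ0=110111 Δ1=110011 | 1Δ
t=6: Δ0=110011 Δ1=110111 Δ2=100111 Δ3=000111 | 3Δ
t=7: Δ0=000111 Δ1=000011 | 1Δ
t=8: Δ0=000011 Δ1=000111 Δ2=010111 Δ3=110111 | 3Δ
t=9: Δ0=110111 Δ1=110011 | 1Δ
t=10: Δ0=110011 Δ1=110111 Δ2=100111 Δ3=000111 | 3Δ
t=11: Δ0=000111 Δ1=000011 | 1Δ
t=12: Δ0=000011 Δ1=000111 Δ2=010111 Δ3=110111 | 3Δ
t=13: Δ0=110111 Δ1=110011 | 1Δ
t=14: Δ0=110011 Δ1=110111 Δ2=100111 Δ3=000111 | 3Δ
t=15: Δ0=000111 Δ1=000011 | 1Δ
t=16: Δ0=000011 Δ1=000111 Δ2=010111 Δ3=110111 | 3Δ
t=17: Δ0=110111 Δ1=110011 | 1Δ
t=18: Δ0=110011 Δ1=110111 Δ2=100111 Δ3=000111 | 3Δ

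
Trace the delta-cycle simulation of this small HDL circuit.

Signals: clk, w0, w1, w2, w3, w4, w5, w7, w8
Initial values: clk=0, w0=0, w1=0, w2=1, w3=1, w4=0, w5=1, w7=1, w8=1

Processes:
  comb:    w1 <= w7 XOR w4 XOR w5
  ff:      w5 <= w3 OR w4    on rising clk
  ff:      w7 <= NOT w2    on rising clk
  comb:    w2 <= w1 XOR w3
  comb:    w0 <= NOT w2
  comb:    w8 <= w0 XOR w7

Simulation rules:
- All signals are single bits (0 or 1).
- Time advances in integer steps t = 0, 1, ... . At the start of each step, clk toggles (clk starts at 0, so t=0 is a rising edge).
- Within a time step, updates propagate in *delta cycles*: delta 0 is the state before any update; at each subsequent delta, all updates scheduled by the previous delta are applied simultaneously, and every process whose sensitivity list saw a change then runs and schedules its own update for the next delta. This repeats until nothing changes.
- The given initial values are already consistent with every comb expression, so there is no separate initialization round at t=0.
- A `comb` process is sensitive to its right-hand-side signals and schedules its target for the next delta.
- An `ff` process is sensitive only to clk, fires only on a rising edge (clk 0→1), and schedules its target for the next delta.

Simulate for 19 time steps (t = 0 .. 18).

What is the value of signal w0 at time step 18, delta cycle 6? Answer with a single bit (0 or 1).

t=0 Δ0: w8=1 w2=1 w3=1 clk=0 w5=1 w0=0 w1=0 w4=0 w7=1
  Δ1: clk:0→1
  Δ2: w7:1→0
  Δ3: w8:1→0, w1:0→1
  Δ4: w2:1→0
  Δ5: w0:0→1
  Δ6: w8:0→1
  (6Δ to stable)
t=1 Δ0: w8=1 w2=0 w3=1 clk=1 w5=1 w0=1 w1=1 w4=0 w7=0
  Δ1: clk:1→0
  (1Δ to stable)
t=2 Δ0: w8=1 w2=0 w3=1 clk=0 w5=1 w0=1 w1=1 w4=0 w7=0
  Δ1: clk:0→1
  Δ2: w7:0→1
  Δ3: w8:1→0, w1:1→0
  Δ4: w2:0→1
  Δ5: w0:1→0
  Δ6: w8:0→1
  (6Δ to stable)
t=3 Δ0: w8=1 w2=1 w3=1 clk=1 w5=1 w0=0 w1=0 w4=0 w7=1
  Δ1: clk:1→0
  (1Δ to stable)
t=4 Δ0: w8=1 w2=1 w3=1 clk=0 w5=1 w0=0 w1=0 w4=0 w7=1
  Δ1: clk:0→1
  Δ2: w7:1→0
  Δ3: w8:1→0, w1:0→1
  Δ4: w2:1→0
  Δ5: w0:0→1
  Δ6: w8:0→1
  (6Δ to stable)
t=5 Δ0: w8=1 w2=0 w3=1 clk=1 w5=1 w0=1 w1=1 w4=0 w7=0
  Δ1: clk:1→0
  (1Δ to stable)
t=6 Δ0: w8=1 w2=0 w3=1 clk=0 w5=1 w0=1 w1=1 w4=0 w7=0
  Δ1: clk:0→1
  Δ2: w7:0→1
  Δ3: w8:1→0, w1:1→0
  Δ4: w2:0→1
  Δ5: w0:1→0
  Δ6: w8:0→1
  (6Δ to stable)
t=7 Δ0: w8=1 w2=1 w3=1 clk=1 w5=1 w0=0 w1=0 w4=0 w7=1
  Δ1: clk:1→0
  (1Δ to stable)
t=8 Δ0: w8=1 w2=1 w3=1 clk=0 w5=1 w0=0 w1=0 w4=0 w7=1
  Δ1: clk:0→1
  Δ2: w7:1→0
  Δ3: w8:1→0, w1:0→1
  Δ4: w2:1→0
  Δ5: w0:0→1
  Δ6: w8:0→1
  (6Δ to stable)
t=9 Δ0: w8=1 w2=0 w3=1 clk=1 w5=1 w0=1 w1=1 w4=0 w7=0
  Δ1: clk:1→0
  (1Δ to stable)
t=10 Δ0: w8=1 w2=0 w3=1 clk=0 w5=1 w0=1 w1=1 w4=0 w7=0
  Δ1: clk:0→1
  Δ2: w7:0→1
  Δ3: w8:1→0, w1:1→0
  Δ4: w2:0→1
  Δ5: w0:1→0
  Δ6: w8:0→1
  (6Δ to stable)
t=11 Δ0: w8=1 w2=1 w3=1 clk=1 w5=1 w0=0 w1=0 w4=0 w7=1
  Δ1: clk:1→0
  (1Δ to stable)
t=12 Δ0: w8=1 w2=1 w3=1 clk=0 w5=1 w0=0 w1=0 w4=0 w7=1
  Δ1: clk:0→1
  Δ2: w7:1→0
  Δ3: w8:1→0, w1:0→1
  Δ4: w2:1→0
  Δ5: w0:0→1
  Δ6: w8:0→1
  (6Δ to stable)
t=13 Δ0: w8=1 w2=0 w3=1 clk=1 w5=1 w0=1 w1=1 w4=0 w7=0
  Δ1: clk:1→0
  (1Δ to stable)
t=14 Δ0: w8=1 w2=0 w3=1 clk=0 w5=1 w0=1 w1=1 w4=0 w7=0
  Δ1: clk:0→1
  Δ2: w7:0→1
  Δ3: w8:1→0, w1:1→0
  Δ4: w2:0→1
  Δ5: w0:1→0
  Δ6: w8:0→1
  (6Δ to stable)
t=15 Δ0: w8=1 w2=1 w3=1 clk=1 w5=1 w0=0 w1=0 w4=0 w7=1
  Δ1: clk:1→0
  (1Δ to stable)
t=16 Δ0: w8=1 w2=1 w3=1 clk=0 w5=1 w0=0 w1=0 w4=0 w7=1
  Δ1: clk:0→1
  Δ2: w7:1→0
  Δ3: w8:1→0, w1:0→1
  Δ4: w2:1→0
  Δ5: w0:0→1
  Δ6: w8:0→1
  (6Δ to stable)
t=17 Δ0: w8=1 w2=0 w3=1 clk=1 w5=1 w0=1 w1=1 w4=0 w7=0
  Δ1: clk:1→0
  (1Δ to stable)
t=18 Δ0: w8=1 w2=0 w3=1 clk=0 w5=1 w0=1 w1=1 w4=0 w7=0
  Δ1: clk:0→1
  Δ2: w7:0→1
  Δ3: w8:1→0, w1:1→0
  Δ4: w2:0→1
  Δ5: w0:1→0
  Δ6: w8:0→1
  (6Δ to stable)

0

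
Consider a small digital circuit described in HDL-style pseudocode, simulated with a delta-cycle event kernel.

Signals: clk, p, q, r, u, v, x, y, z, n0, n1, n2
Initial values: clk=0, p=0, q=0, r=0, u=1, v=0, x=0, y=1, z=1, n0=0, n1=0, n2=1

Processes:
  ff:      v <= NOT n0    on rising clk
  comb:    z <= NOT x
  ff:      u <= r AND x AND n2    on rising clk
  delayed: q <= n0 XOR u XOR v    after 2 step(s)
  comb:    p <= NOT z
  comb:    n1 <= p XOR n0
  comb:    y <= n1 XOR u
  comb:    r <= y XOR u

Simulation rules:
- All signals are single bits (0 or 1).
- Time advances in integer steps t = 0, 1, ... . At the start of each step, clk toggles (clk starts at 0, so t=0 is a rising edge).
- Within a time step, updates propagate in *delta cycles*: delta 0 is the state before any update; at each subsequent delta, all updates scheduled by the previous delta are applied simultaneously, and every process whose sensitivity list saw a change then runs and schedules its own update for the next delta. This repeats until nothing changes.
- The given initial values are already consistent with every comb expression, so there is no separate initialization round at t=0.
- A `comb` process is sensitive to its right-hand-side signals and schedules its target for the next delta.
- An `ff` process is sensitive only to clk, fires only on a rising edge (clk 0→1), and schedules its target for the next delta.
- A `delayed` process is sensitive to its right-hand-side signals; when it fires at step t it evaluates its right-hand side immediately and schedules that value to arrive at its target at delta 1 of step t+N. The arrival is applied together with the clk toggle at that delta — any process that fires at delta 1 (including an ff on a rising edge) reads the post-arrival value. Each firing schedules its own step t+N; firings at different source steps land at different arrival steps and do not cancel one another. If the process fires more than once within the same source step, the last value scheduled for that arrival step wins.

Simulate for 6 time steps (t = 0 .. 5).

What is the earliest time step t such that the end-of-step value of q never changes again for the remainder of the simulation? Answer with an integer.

t0.Δ0 q=0 r=0 n2=1 p=0 y=1 n1=0 x=0 z=1 n0=0 clk=0 u=1 v=0
t0.Δ1 q=0 r=0 n2=1 p=0 y=1 n1=0 x=0 z=1 n0=0 clk=1 u=1 v=0
t0.Δ2 q=0 r=0 n2=1 p=0 y=1 n1=0 x=0 z=1 n0=0 clk=1 u=0 v=1
t0.Δ3 q=0 r=1 n2=1 p=0 y=0 n1=0 x=0 z=1 n0=0 clk=1 u=0 v=1
t0.Δ4 q=0 r=0 n2=1 p=0 y=0 n1=0 x=0 z=1 n0=0 clk=1 u=0 v=1
t1.Δ0 q=0 r=0 n2=1 p=0 y=0 n1=0 x=0 z=1 n0=0 clk=1 u=0 v=1
t1.Δ1 q=0 r=0 n2=1 p=0 y=0 n1=0 x=0 z=1 n0=0 clk=0 u=0 v=1
t2.Δ0 q=0 r=0 n2=1 p=0 y=0 n1=0 x=0 z=1 n0=0 clk=0 u=0 v=1
t2.Δ1 q=1 r=0 n2=1 p=0 y=0 n1=0 x=0 z=1 n0=0 clk=1 u=0 v=1
t3.Δ0 q=1 r=0 n2=1 p=0 y=0 n1=0 x=0 z=1 n0=0 clk=1 u=0 v=1
t3.Δ1 q=1 r=0 n2=1 p=0 y=0 n1=0 x=0 z=1 n0=0 clk=0 u=0 v=1
t4.Δ0 q=1 r=0 n2=1 p=0 y=0 n1=0 x=0 z=1 n0=0 clk=0 u=0 v=1
t4.Δ1 q=1 r=0 n2=1 p=0 y=0 n1=0 x=0 z=1 n0=0 clk=1 u=0 v=1
t5.Δ0 q=1 r=0 n2=1 p=0 y=0 n1=0 x=0 z=1 n0=0 clk=1 u=0 v=1
t5.Δ1 q=1 r=0 n2=1 p=0 y=0 n1=0 x=0 z=1 n0=0 clk=0 u=0 v=1

2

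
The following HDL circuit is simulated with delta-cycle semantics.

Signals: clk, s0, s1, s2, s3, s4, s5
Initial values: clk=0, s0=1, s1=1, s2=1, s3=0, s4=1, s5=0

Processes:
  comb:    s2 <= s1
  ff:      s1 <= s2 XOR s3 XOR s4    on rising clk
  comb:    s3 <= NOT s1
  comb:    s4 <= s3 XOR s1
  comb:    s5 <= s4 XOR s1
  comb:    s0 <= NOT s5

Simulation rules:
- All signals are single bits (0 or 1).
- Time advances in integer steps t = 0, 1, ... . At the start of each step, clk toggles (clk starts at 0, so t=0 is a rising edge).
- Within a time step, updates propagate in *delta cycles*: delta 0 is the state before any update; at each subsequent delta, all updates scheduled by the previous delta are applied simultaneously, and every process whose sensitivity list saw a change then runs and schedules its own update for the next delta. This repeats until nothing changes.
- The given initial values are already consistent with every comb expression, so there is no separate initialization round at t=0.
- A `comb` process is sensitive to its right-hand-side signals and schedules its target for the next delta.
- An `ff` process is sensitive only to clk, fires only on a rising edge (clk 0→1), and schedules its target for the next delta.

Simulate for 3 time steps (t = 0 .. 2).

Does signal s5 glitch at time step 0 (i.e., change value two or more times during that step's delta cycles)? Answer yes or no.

yes

t0.Δ0 s1=1 s3=0 clk=0 s0=1 s4=1 s2=1 s5=0
t0.Δ1 s1=1 s3=0 clk=1 s0=1 s4=1 s2=1 s5=0
t0.Δ2 s1=0 s3=0 clk=1 s0=1 s4=1 s2=1 s5=0
t0.Δ3 s1=0 s3=1 clk=1 s0=1 s4=0 s2=0 s5=1
t0.Δ4 s1=0 s3=1 clk=1 s0=0 s4=1 s2=0 s5=0
t0.Δ5 s1=0 s3=1 clk=1 s0=1 s4=1 s2=0 s5=1
t0.Δ6 s1=0 s3=1 clk=1 s0=0 s4=1 s2=0 s5=1
t1.Δ0 s1=0 s3=1 clk=1 s0=0 s4=1 s2=0 s5=1
t1.Δ1 s1=0 s3=1 clk=0 s0=0 s4=1 s2=0 s5=1
t2.Δ0 s1=0 s3=1 clk=0 s0=0 s4=1 s2=0 s5=1
t2.Δ1 s1=0 s3=1 clk=1 s0=0 s4=1 s2=0 s5=1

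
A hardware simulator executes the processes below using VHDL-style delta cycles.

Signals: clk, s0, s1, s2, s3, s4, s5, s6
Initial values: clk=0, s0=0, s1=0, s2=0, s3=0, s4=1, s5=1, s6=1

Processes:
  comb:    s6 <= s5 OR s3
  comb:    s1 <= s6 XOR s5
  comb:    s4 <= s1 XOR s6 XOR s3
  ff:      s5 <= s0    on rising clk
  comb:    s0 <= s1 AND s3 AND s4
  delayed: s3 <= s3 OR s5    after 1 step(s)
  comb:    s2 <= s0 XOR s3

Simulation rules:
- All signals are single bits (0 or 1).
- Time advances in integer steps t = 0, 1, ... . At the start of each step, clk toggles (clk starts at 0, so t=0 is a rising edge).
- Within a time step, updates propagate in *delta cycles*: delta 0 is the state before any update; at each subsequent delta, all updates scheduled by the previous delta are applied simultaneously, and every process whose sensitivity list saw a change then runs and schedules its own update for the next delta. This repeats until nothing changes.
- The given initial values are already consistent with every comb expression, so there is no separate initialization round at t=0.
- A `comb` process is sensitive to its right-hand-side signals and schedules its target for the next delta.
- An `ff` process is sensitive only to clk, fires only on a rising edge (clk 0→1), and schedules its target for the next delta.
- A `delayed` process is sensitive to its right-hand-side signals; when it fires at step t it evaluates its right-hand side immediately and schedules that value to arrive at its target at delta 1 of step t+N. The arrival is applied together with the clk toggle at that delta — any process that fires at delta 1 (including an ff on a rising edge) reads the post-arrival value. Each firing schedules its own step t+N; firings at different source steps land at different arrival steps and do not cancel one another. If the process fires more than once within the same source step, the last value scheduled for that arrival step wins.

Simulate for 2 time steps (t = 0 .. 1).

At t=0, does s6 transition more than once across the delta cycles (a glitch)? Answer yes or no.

t0.Δ0 s5=1 s0=0 s1=0 s6=1 s3=0 s2=0 clk=0 s4=1
t0.Δ1 s5=1 s0=0 s1=0 s6=1 s3=0 s2=0 clk=1 s4=1
t0.Δ2 s5=0 s0=0 s1=0 s6=1 s3=0 s2=0 clk=1 s4=1
t0.Δ3 s5=0 s0=0 s1=1 s6=0 s3=0 s2=0 clk=1 s4=1
t0.Δ4 s5=0 s0=0 s1=0 s6=0 s3=0 s2=0 clk=1 s4=1
t0.Δ5 s5=0 s0=0 s1=0 s6=0 s3=0 s2=0 clk=1 s4=0
t1.Δ0 s5=0 s0=0 s1=0 s6=0 s3=0 s2=0 clk=1 s4=0
t1.Δ1 s5=0 s0=0 s1=0 s6=0 s3=0 s2=0 clk=0 s4=0

no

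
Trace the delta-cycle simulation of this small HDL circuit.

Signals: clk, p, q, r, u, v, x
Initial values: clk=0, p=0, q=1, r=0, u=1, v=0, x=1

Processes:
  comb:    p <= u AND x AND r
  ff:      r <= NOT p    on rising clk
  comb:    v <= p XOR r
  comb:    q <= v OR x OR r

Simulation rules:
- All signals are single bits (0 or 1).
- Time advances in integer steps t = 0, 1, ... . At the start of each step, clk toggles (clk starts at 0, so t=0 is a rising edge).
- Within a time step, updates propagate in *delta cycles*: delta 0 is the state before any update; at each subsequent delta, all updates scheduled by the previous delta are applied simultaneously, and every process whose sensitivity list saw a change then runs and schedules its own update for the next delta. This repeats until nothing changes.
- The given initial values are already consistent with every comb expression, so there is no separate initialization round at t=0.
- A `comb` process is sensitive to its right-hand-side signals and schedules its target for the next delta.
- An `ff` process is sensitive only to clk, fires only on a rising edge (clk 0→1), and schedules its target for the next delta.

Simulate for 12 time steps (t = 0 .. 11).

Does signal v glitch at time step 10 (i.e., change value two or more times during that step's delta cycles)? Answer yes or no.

yes

[bits: x,r,p,u,clk,q,v]
t=0: Δ0=1001010 Δ1=1001110 Δ2=1101110 Δ3=1111111 Δ4=1111110 | 4Δ
t=1: Δ0=1111110 Δ1=1111010 | 1Δ
t=2: Δ0=1111010 Δ1=1111110 Δ2=1011110 Δ3=1001111 Δ4=1001110 | 4Δ
t=3: Δ0=1001110 Δ1=1001010 | 1Δ
t=4: Δ0=1001010 Δ1=1001110 Δ2=1101110 Δ3=1111111 Δ4=1111110 | 4Δ
t=5: Δ0=1111110 Δ1=1111010 | 1Δ
t=6: Δ0=1111010 Δ1=1111110 Δ2=1011110 Δ3=1001111 Δ4=1001110 | 4Δ
t=7: Δ0=1001110 Δ1=1001010 | 1Δ
t=8: Δ0=1001010 Δ1=1001110 Δ2=1101110 Δ3=1111111 Δ4=1111110 | 4Δ
t=9: Δ0=1111110 Δ1=1111010 | 1Δ
t=10: Δ0=1111010 Δ1=1111110 Δ2=1011110 Δ3=1001111 Δ4=1001110 | 4Δ
t=11: Δ0=1001110 Δ1=1001010 | 1Δ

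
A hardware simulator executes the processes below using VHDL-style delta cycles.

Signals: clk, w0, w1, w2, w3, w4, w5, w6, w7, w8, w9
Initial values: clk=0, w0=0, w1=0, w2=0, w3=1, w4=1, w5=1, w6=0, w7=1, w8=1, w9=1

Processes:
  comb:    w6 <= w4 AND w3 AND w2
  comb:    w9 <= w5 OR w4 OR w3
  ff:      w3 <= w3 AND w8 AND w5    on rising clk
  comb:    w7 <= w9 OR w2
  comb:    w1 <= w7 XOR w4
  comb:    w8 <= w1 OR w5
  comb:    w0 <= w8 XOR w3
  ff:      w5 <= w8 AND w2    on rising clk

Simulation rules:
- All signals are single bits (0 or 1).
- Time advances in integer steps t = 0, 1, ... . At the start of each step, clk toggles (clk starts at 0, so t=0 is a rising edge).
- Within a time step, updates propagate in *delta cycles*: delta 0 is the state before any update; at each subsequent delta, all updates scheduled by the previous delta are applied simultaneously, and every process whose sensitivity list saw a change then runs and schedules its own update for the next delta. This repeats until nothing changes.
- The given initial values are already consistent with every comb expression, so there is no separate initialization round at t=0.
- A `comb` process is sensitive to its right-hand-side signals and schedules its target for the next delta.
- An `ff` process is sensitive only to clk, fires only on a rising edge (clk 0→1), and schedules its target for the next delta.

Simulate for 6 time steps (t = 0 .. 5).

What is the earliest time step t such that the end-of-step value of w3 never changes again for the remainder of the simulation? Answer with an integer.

t0.Δ0 w9=1 w0=0 w5=1 w7=1 w6=0 clk=0 w2=0 w8=1 w1=0 w4=1 w3=1
t0.Δ1 w9=1 w0=0 w5=1 w7=1 w6=0 clk=1 w2=0 w8=1 w1=0 w4=1 w3=1
t0.Δ2 w9=1 w0=0 w5=0 w7=1 w6=0 clk=1 w2=0 w8=1 w1=0 w4=1 w3=1
t0.Δ3 w9=1 w0=0 w5=0 w7=1 w6=0 clk=1 w2=0 w8=0 w1=0 w4=1 w3=1
t0.Δ4 w9=1 w0=1 w5=0 w7=1 w6=0 clk=1 w2=0 w8=0 w1=0 w4=1 w3=1
t1.Δ0 w9=1 w0=1 w5=0 w7=1 w6=0 clk=1 w2=0 w8=0 w1=0 w4=1 w3=1
t1.Δ1 w9=1 w0=1 w5=0 w7=1 w6=0 clk=0 w2=0 w8=0 w1=0 w4=1 w3=1
t2.Δ0 w9=1 w0=1 w5=0 w7=1 w6=0 clk=0 w2=0 w8=0 w1=0 w4=1 w3=1
t2.Δ1 w9=1 w0=1 w5=0 w7=1 w6=0 clk=1 w2=0 w8=0 w1=0 w4=1 w3=1
t2.Δ2 w9=1 w0=1 w5=0 w7=1 w6=0 clk=1 w2=0 w8=0 w1=0 w4=1 w3=0
t2.Δ3 w9=1 w0=0 w5=0 w7=1 w6=0 clk=1 w2=0 w8=0 w1=0 w4=1 w3=0
t3.Δ0 w9=1 w0=0 w5=0 w7=1 w6=0 clk=1 w2=0 w8=0 w1=0 w4=1 w3=0
t3.Δ1 w9=1 w0=0 w5=0 w7=1 w6=0 clk=0 w2=0 w8=0 w1=0 w4=1 w3=0
t4.Δ0 w9=1 w0=0 w5=0 w7=1 w6=0 clk=0 w2=0 w8=0 w1=0 w4=1 w3=0
t4.Δ1 w9=1 w0=0 w5=0 w7=1 w6=0 clk=1 w2=0 w8=0 w1=0 w4=1 w3=0
t5.Δ0 w9=1 w0=0 w5=0 w7=1 w6=0 clk=1 w2=0 w8=0 w1=0 w4=1 w3=0
t5.Δ1 w9=1 w0=0 w5=0 w7=1 w6=0 clk=0 w2=0 w8=0 w1=0 w4=1 w3=0

2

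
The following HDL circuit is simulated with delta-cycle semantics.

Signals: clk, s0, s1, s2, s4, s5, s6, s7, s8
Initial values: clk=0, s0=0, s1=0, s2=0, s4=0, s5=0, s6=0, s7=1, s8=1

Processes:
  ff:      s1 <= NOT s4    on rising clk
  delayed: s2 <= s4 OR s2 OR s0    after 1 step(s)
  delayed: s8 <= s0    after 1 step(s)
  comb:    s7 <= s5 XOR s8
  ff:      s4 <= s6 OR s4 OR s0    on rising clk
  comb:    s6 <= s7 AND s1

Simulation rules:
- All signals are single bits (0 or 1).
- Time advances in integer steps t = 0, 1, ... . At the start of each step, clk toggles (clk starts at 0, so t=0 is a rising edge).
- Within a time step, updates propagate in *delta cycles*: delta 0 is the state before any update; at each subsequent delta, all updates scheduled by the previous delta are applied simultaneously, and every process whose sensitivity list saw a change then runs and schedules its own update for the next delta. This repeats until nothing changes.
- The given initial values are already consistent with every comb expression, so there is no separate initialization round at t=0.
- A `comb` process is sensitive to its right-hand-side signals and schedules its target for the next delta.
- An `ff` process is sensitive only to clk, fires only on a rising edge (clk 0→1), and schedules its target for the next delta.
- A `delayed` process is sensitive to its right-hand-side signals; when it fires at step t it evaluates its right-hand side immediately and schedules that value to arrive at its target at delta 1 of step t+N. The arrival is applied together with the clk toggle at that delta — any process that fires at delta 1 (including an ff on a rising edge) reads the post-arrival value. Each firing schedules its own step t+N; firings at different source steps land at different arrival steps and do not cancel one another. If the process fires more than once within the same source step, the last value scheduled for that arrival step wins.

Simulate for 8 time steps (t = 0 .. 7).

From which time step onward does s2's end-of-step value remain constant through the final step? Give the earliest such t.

3

t=0 Δ0: s5=0 s6=0 s0=0 s8=1 s1=0 s4=0 s2=0 clk=0 s7=1
  Δ1: clk:0→1
  Δ2: s1:0→1
  Δ3: s6:0→1
  (3Δ to stable)
t=1 Δ0: s5=0 s6=1 s0=0 s8=1 s1=1 s4=0 s2=0 clk=1 s7=1
  Δ1: clk:1→0
  (1Δ to stable)
t=2 Δ0: s5=0 s6=1 s0=0 s8=1 s1=1 s4=0 s2=0 clk=0 s7=1
  Δ1: clk:0→1
  Δ2: s4:0→1
  (2Δ to stable)
t=3 Δ0: s5=0 s6=1 s0=0 s8=1 s1=1 s4=1 s2=0 clk=1 s7=1
  Δ1: s2:0→1, clk:1→0
  (1Δ to stable)
t=4 Δ0: s5=0 s6=1 s0=0 s8=1 s1=1 s4=1 s2=1 clk=0 s7=1
  Δ1: clk:0→1
  Δ2: s1:1→0
  Δ3: s6:1→0
  (3Δ to stable)
t=5 Δ0: s5=0 s6=0 s0=0 s8=1 s1=0 s4=1 s2=1 clk=1 s7=1
  Δ1: clk:1→0
  (1Δ to stable)
t=6 Δ0: s5=0 s6=0 s0=0 s8=1 s1=0 s4=1 s2=1 clk=0 s7=1
  Δ1: clk:0→1
  (1Δ to stable)
t=7 Δ0: s5=0 s6=0 s0=0 s8=1 s1=0 s4=1 s2=1 clk=1 s7=1
  Δ1: clk:1→0
  (1Δ to stable)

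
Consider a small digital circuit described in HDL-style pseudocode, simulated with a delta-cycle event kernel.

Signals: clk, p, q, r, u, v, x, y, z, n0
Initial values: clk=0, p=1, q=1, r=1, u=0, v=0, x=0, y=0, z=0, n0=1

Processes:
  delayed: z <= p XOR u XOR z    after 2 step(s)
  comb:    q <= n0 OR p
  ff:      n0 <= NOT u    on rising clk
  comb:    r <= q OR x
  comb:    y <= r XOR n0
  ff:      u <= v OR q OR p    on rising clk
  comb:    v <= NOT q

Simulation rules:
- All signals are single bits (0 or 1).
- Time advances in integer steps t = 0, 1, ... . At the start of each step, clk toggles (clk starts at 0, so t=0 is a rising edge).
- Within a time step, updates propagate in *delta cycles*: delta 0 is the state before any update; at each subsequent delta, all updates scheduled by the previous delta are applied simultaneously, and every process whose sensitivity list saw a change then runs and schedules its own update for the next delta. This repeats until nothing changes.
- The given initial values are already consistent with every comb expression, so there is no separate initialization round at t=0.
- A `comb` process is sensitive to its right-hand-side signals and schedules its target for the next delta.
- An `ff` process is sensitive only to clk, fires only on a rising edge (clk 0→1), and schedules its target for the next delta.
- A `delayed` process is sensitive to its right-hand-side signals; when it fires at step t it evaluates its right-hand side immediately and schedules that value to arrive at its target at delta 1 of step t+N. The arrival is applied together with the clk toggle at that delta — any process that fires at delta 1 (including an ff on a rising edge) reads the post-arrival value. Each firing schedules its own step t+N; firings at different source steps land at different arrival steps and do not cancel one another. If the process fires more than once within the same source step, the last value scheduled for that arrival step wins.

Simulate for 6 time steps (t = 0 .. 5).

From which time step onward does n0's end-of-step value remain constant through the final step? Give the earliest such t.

[bits: x,v,y,clk,p,z,r,u,q,n0]
t=0: Δ0=0000101011 Δ1=0001101011 Δ2=0001101111 | 2Δ
t=1: Δ0=0001101111 Δ1=0000101111 | 1Δ
t=2: Δ0=0000101111 Δ1=0001101111 Δ2=0001101110 Δ3=0011101110 | 3Δ
t=3: Δ0=0011101110 Δ1=0010101110 | 1Δ
t=4: Δ0=0010101110 Δ1=0011101110 | 1Δ
t=5: Δ0=0011101110 Δ1=0010101110 | 1Δ

2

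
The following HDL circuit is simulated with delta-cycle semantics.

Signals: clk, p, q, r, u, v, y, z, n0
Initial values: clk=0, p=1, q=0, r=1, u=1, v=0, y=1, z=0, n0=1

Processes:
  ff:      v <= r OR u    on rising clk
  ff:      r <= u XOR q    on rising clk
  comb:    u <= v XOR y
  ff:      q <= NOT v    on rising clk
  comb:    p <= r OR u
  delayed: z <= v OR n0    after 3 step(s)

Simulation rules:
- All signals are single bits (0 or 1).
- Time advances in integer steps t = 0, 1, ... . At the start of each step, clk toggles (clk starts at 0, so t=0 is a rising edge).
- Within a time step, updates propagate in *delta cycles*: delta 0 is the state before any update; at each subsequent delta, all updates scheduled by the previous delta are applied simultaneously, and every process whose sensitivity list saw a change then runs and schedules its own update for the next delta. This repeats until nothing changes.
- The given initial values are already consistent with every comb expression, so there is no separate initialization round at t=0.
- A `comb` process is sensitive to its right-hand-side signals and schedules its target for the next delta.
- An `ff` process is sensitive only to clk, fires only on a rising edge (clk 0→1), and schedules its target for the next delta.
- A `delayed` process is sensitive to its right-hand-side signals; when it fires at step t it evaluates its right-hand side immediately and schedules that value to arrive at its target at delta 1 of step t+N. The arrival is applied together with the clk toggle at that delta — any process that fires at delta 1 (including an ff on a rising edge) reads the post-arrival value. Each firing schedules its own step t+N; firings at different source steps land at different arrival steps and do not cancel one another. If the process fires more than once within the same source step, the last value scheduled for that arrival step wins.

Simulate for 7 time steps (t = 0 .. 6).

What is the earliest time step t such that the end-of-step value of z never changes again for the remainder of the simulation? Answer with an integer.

t0.Δ0 n0=1 z=0 clk=0 p=1 u=1 v=0 y=1 q=0 r=1
t0.Δ1 n0=1 z=0 clk=1 p=1 u=1 v=0 y=1 q=0 r=1
t0.Δ2 n0=1 z=0 clk=1 p=1 u=1 v=1 y=1 q=1 r=1
t0.Δ3 n0=1 z=0 clk=1 p=1 u=0 v=1 y=1 q=1 r=1
t1.Δ0 n0=1 z=0 clk=1 p=1 u=0 v=1 y=1 q=1 r=1
t1.Δ1 n0=1 z=0 clk=0 p=1 u=0 v=1 y=1 q=1 r=1
t2.Δ0 n0=1 z=0 clk=0 p=1 u=0 v=1 y=1 q=1 r=1
t2.Δ1 n0=1 z=0 clk=1 p=1 u=0 v=1 y=1 q=1 r=1
t2.Δ2 n0=1 z=0 clk=1 p=1 u=0 v=1 y=1 q=0 r=1
t3.Δ0 n0=1 z=0 clk=1 p=1 u=0 v=1 y=1 q=0 r=1
t3.Δ1 n0=1 z=1 clk=0 p=1 u=0 v=1 y=1 q=0 r=1
t4.Δ0 n0=1 z=1 clk=0 p=1 u=0 v=1 y=1 q=0 r=1
t4.Δ1 n0=1 z=1 clk=1 p=1 u=0 v=1 y=1 q=0 r=1
t4.Δ2 n0=1 z=1 clk=1 p=1 u=0 v=1 y=1 q=0 r=0
t4.Δ3 n0=1 z=1 clk=1 p=0 u=0 v=1 y=1 q=0 r=0
t5.Δ0 n0=1 z=1 clk=1 p=0 u=0 v=1 y=1 q=0 r=0
t5.Δ1 n0=1 z=1 clk=0 p=0 u=0 v=1 y=1 q=0 r=0
t6.Δ0 n0=1 z=1 clk=0 p=0 u=0 v=1 y=1 q=0 r=0
t6.Δ1 n0=1 z=1 clk=1 p=0 u=0 v=1 y=1 q=0 r=0
t6.Δ2 n0=1 z=1 clk=1 p=0 u=0 v=0 y=1 q=0 r=0
t6.Δ3 n0=1 z=1 clk=1 p=0 u=1 v=0 y=1 q=0 r=0
t6.Δ4 n0=1 z=1 clk=1 p=1 u=1 v=0 y=1 q=0 r=0

3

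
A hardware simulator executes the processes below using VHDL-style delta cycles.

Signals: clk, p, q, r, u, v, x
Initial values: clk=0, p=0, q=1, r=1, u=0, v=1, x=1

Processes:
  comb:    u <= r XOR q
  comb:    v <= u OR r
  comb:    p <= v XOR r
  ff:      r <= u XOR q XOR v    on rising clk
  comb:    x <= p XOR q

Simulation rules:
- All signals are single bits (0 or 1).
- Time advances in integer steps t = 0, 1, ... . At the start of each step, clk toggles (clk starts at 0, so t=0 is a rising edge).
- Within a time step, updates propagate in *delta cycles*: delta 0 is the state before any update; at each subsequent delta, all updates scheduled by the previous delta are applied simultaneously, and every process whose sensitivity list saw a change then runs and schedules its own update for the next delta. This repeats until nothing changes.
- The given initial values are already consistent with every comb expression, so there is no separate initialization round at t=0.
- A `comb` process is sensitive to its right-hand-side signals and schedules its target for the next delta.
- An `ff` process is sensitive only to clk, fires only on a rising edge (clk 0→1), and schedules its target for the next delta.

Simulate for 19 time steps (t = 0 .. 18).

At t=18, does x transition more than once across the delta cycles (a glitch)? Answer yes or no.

no

[bits: q,clk,u,r,v,p,x]
t=0: Δ0=1001101 Δ1=1101101 Δ2=1100101 Δ3=1110011 Δ4=1110100 Δ5=1110111 Δ6=1110110 | 6Δ
t=1: Δ0=1110110 Δ1=1010110 | 1Δ
t=2: Δ0=1010110 Δ1=1110110 Δ2=1111110 Δ3=1101100 Δ4=1101101 | 4Δ
t=3: Δ0=1101101 Δ1=1001101 | 1Δ
t=4: Δ0=1001101 Δ1=1101101 Δ2=1100101 Δ3=1110011 Δ4=1110100 Δ5=1110111 Δ6=1110110 | 6Δ
t=5: Δ0=1110110 Δ1=1010110 | 1Δ
t=6: Δ0=1010110 Δ1=1110110 Δ2=1111110 Δ3=1101100 Δ4=1101101 | 4Δ
t=7: Δ0=1101101 Δ1=1001101 | 1Δ
t=8: Δ0=1001101 Δ1=1101101 Δ2=1100101 Δ3=1110011 Δ4=1110100 Δ5=1110111 Δ6=1110110 | 6Δ
t=9: Δ0=1110110 Δ1=1010110 | 1Δ
t=10: Δ0=1010110 Δ1=1110110 Δ2=1111110 Δ3=1101100 Δ4=1101101 | 4Δ
t=11: Δ0=1101101 Δ1=1001101 | 1Δ
t=12: Δ0=1001101 Δ1=1101101 Δ2=1100101 Δ3=1110011 Δ4=1110100 Δ5=1110111 Δ6=1110110 | 6Δ
t=13: Δ0=1110110 Δ1=1010110 | 1Δ
t=14: Δ0=1010110 Δ1=1110110 Δ2=1111110 Δ3=1101100 Δ4=1101101 | 4Δ
t=15: Δ0=1101101 Δ1=1001101 | 1Δ
t=16: Δ0=1001101 Δ1=1101101 Δ2=1100101 Δ3=1110011 Δ4=1110100 Δ5=1110111 Δ6=1110110 | 6Δ
t=17: Δ0=1110110 Δ1=1010110 | 1Δ
t=18: Δ0=1010110 Δ1=1110110 Δ2=1111110 Δ3=1101100 Δ4=1101101 | 4Δ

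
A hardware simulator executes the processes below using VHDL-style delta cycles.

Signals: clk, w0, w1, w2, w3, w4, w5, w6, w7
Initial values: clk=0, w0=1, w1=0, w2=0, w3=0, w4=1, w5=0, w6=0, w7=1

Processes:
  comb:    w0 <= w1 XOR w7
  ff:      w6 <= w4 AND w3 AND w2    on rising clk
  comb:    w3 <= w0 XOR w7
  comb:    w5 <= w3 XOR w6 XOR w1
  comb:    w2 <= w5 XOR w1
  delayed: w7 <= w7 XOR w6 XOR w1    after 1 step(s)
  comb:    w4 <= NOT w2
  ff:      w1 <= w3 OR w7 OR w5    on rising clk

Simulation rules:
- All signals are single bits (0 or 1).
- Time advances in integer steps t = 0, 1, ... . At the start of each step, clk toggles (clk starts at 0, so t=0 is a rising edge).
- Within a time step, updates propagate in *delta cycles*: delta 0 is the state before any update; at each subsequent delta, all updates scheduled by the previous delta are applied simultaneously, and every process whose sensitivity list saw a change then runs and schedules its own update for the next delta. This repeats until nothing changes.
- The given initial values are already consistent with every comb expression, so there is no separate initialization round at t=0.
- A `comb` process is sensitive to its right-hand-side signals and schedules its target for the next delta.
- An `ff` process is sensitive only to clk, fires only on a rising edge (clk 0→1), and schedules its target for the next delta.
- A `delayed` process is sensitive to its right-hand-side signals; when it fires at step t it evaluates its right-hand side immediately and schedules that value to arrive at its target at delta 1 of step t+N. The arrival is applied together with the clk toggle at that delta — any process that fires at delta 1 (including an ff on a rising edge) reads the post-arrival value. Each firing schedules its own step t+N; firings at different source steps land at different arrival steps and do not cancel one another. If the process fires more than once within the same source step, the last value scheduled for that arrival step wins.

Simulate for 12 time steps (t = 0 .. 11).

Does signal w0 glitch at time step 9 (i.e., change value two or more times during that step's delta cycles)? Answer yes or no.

no

t0.Δ0 w6=0 w5=0 w4=1 w1=0 w3=0 clk=0 w2=0 w7=1 w0=1
t0.Δ1 w6=0 w5=0 w4=1 w1=0 w3=0 clk=1 w2=0 w7=1 w0=1
t0.Δ2 w6=0 w5=0 w4=1 w1=1 w3=0 clk=1 w2=0 w7=1 w0=1
t0.Δ3 w6=0 w5=1 w4=1 w1=1 w3=0 clk=1 w2=1 w7=1 w0=0
t0.Δ4 w6=0 w5=1 w4=0 w1=1 w3=1 clk=1 w2=0 w7=1 w0=0
t0.Δ5 w6=0 w5=0 w4=1 w1=1 w3=1 clk=1 w2=0 w7=1 w0=0
t0.Δ6 w6=0 w5=0 w4=1 w1=1 w3=1 clk=1 w2=1 w7=1 w0=0
t0.Δ7 w6=0 w5=0 w4=0 w1=1 w3=1 clk=1 w2=1 w7=1 w0=0
t1.Δ0 w6=0 w5=0 w4=0 w1=1 w3=1 clk=1 w2=1 w7=1 w0=0
t1.Δ1 w6=0 w5=0 w4=0 w1=1 w3=1 clk=0 w2=1 w7=0 w0=0
t1.Δ2 w6=0 w5=0 w4=0 w1=1 w3=0 clk=0 w2=1 w7=0 w0=1
t1.Δ3 w6=0 w5=1 w4=0 w1=1 w3=1 clk=0 w2=1 w7=0 w0=1
t1.Δ4 w6=0 w5=0 w4=0 w1=1 w3=1 clk=0 w2=0 w7=0 w0=1
t1.Δ5 w6=0 w5=0 w4=1 w1=1 w3=1 clk=0 w2=1 w7=0 w0=1
t1.Δ6 w6=0 w5=0 w4=0 w1=1 w3=1 clk=0 w2=1 w7=0 w0=1
t2.Δ0 w6=0 w5=0 w4=0 w1=1 w3=1 clk=0 w2=1 w7=0 w0=1
t2.Δ1 w6=0 w5=0 w4=0 w1=1 w3=1 clk=1 w2=1 w7=1 w0=1
t2.Δ2 w6=0 w5=0 w4=0 w1=1 w3=0 clk=1 w2=1 w7=1 w0=0
t2.Δ3 w6=0 w5=1 w4=0 w1=1 w3=1 clk=1 w2=1 w7=1 w0=0
t2.Δ4 w6=0 w5=0 w4=0 w1=1 w3=1 clk=1 w2=0 w7=1 w0=0
t2.Δ5 w6=0 w5=0 w4=1 w1=1 w3=1 clk=1 w2=1 w7=1 w0=0
t2.Δ6 w6=0 w5=0 w4=0 w1=1 w3=1 clk=1 w2=1 w7=1 w0=0
t3.Δ0 w6=0 w5=0 w4=0 w1=1 w3=1 clk=1 w2=1 w7=1 w0=0
t3.Δ1 w6=0 w5=0 w4=0 w1=1 w3=1 clk=0 w2=1 w7=0 w0=0
t3.Δ2 w6=0 w5=0 w4=0 w1=1 w3=0 clk=0 w2=1 w7=0 w0=1
t3.Δ3 w6=0 w5=1 w4=0 w1=1 w3=1 clk=0 w2=1 w7=0 w0=1
t3.Δ4 w6=0 w5=0 w4=0 w1=1 w3=1 clk=0 w2=0 w7=0 w0=1
t3.Δ5 w6=0 w5=0 w4=1 w1=1 w3=1 clk=0 w2=1 w7=0 w0=1
t3.Δ6 w6=0 w5=0 w4=0 w1=1 w3=1 clk=0 w2=1 w7=0 w0=1
t4.Δ0 w6=0 w5=0 w4=0 w1=1 w3=1 clk=0 w2=1 w7=0 w0=1
t4.Δ1 w6=0 w5=0 w4=0 w1=1 w3=1 clk=1 w2=1 w7=1 w0=1
t4.Δ2 w6=0 w5=0 w4=0 w1=1 w3=0 clk=1 w2=1 w7=1 w0=0
t4.Δ3 w6=0 w5=1 w4=0 w1=1 w3=1 clk=1 w2=1 w7=1 w0=0
t4.Δ4 w6=0 w5=0 w4=0 w1=1 w3=1 clk=1 w2=0 w7=1 w0=0
t4.Δ5 w6=0 w5=0 w4=1 w1=1 w3=1 clk=1 w2=1 w7=1 w0=0
t4.Δ6 w6=0 w5=0 w4=0 w1=1 w3=1 clk=1 w2=1 w7=1 w0=0
t5.Δ0 w6=0 w5=0 w4=0 w1=1 w3=1 clk=1 w2=1 w7=1 w0=0
t5.Δ1 w6=0 w5=0 w4=0 w1=1 w3=1 clk=0 w2=1 w7=0 w0=0
t5.Δ2 w6=0 w5=0 w4=0 w1=1 w3=0 clk=0 w2=1 w7=0 w0=1
t5.Δ3 w6=0 w5=1 w4=0 w1=1 w3=1 clk=0 w2=1 w7=0 w0=1
t5.Δ4 w6=0 w5=0 w4=0 w1=1 w3=1 clk=0 w2=0 w7=0 w0=1
t5.Δ5 w6=0 w5=0 w4=1 w1=1 w3=1 clk=0 w2=1 w7=0 w0=1
t5.Δ6 w6=0 w5=0 w4=0 w1=1 w3=1 clk=0 w2=1 w7=0 w0=1
t6.Δ0 w6=0 w5=0 w4=0 w1=1 w3=1 clk=0 w2=1 w7=0 w0=1
t6.Δ1 w6=0 w5=0 w4=0 w1=1 w3=1 clk=1 w2=1 w7=1 w0=1
t6.Δ2 w6=0 w5=0 w4=0 w1=1 w3=0 clk=1 w2=1 w7=1 w0=0
t6.Δ3 w6=0 w5=1 w4=0 w1=1 w3=1 clk=1 w2=1 w7=1 w0=0
t6.Δ4 w6=0 w5=0 w4=0 w1=1 w3=1 clk=1 w2=0 w7=1 w0=0
t6.Δ5 w6=0 w5=0 w4=1 w1=1 w3=1 clk=1 w2=1 w7=1 w0=0
t6.Δ6 w6=0 w5=0 w4=0 w1=1 w3=1 clk=1 w2=1 w7=1 w0=0
t7.Δ0 w6=0 w5=0 w4=0 w1=1 w3=1 clk=1 w2=1 w7=1 w0=0
t7.Δ1 w6=0 w5=0 w4=0 w1=1 w3=1 clk=0 w2=1 w7=0 w0=0
t7.Δ2 w6=0 w5=0 w4=0 w1=1 w3=0 clk=0 w2=1 w7=0 w0=1
t7.Δ3 w6=0 w5=1 w4=0 w1=1 w3=1 clk=0 w2=1 w7=0 w0=1
t7.Δ4 w6=0 w5=0 w4=0 w1=1 w3=1 clk=0 w2=0 w7=0 w0=1
t7.Δ5 w6=0 w5=0 w4=1 w1=1 w3=1 clk=0 w2=1 w7=0 w0=1
t7.Δ6 w6=0 w5=0 w4=0 w1=1 w3=1 clk=0 w2=1 w7=0 w0=1
t8.Δ0 w6=0 w5=0 w4=0 w1=1 w3=1 clk=0 w2=1 w7=0 w0=1
t8.Δ1 w6=0 w5=0 w4=0 w1=1 w3=1 clk=1 w2=1 w7=1 w0=1
t8.Δ2 w6=0 w5=0 w4=0 w1=1 w3=0 clk=1 w2=1 w7=1 w0=0
t8.Δ3 w6=0 w5=1 w4=0 w1=1 w3=1 clk=1 w2=1 w7=1 w0=0
t8.Δ4 w6=0 w5=0 w4=0 w1=1 w3=1 clk=1 w2=0 w7=1 w0=0
t8.Δ5 w6=0 w5=0 w4=1 w1=1 w3=1 clk=1 w2=1 w7=1 w0=0
t8.Δ6 w6=0 w5=0 w4=0 w1=1 w3=1 clk=1 w2=1 w7=1 w0=0
t9.Δ0 w6=0 w5=0 w4=0 w1=1 w3=1 clk=1 w2=1 w7=1 w0=0
t9.Δ1 w6=0 w5=0 w4=0 w1=1 w3=1 clk=0 w2=1 w7=0 w0=0
t9.Δ2 w6=0 w5=0 w4=0 w1=1 w3=0 clk=0 w2=1 w7=0 w0=1
t9.Δ3 w6=0 w5=1 w4=0 w1=1 w3=1 clk=0 w2=1 w7=0 w0=1
t9.Δ4 w6=0 w5=0 w4=0 w1=1 w3=1 clk=0 w2=0 w7=0 w0=1
t9.Δ5 w6=0 w5=0 w4=1 w1=1 w3=1 clk=0 w2=1 w7=0 w0=1
t9.Δ6 w6=0 w5=0 w4=0 w1=1 w3=1 clk=0 w2=1 w7=0 w0=1
t10.Δ0 w6=0 w5=0 w4=0 w1=1 w3=1 clk=0 w2=1 w7=0 w0=1
t10.Δ1 w6=0 w5=0 w4=0 w1=1 w3=1 clk=1 w2=1 w7=1 w0=1
t10.Δ2 w6=0 w5=0 w4=0 w1=1 w3=0 clk=1 w2=1 w7=1 w0=0
t10.Δ3 w6=0 w5=1 w4=0 w1=1 w3=1 clk=1 w2=1 w7=1 w0=0
t10.Δ4 w6=0 w5=0 w4=0 w1=1 w3=1 clk=1 w2=0 w7=1 w0=0
t10.Δ5 w6=0 w5=0 w4=1 w1=1 w3=1 clk=1 w2=1 w7=1 w0=0
t10.Δ6 w6=0 w5=0 w4=0 w1=1 w3=1 clk=1 w2=1 w7=1 w0=0
t11.Δ0 w6=0 w5=0 w4=0 w1=1 w3=1 clk=1 w2=1 w7=1 w0=0
t11.Δ1 w6=0 w5=0 w4=0 w1=1 w3=1 clk=0 w2=1 w7=0 w0=0
t11.Δ2 w6=0 w5=0 w4=0 w1=1 w3=0 clk=0 w2=1 w7=0 w0=1
t11.Δ3 w6=0 w5=1 w4=0 w1=1 w3=1 clk=0 w2=1 w7=0 w0=1
t11.Δ4 w6=0 w5=0 w4=0 w1=1 w3=1 clk=0 w2=0 w7=0 w0=1
t11.Δ5 w6=0 w5=0 w4=1 w1=1 w3=1 clk=0 w2=1 w7=0 w0=1
t11.Δ6 w6=0 w5=0 w4=0 w1=1 w3=1 clk=0 w2=1 w7=0 w0=1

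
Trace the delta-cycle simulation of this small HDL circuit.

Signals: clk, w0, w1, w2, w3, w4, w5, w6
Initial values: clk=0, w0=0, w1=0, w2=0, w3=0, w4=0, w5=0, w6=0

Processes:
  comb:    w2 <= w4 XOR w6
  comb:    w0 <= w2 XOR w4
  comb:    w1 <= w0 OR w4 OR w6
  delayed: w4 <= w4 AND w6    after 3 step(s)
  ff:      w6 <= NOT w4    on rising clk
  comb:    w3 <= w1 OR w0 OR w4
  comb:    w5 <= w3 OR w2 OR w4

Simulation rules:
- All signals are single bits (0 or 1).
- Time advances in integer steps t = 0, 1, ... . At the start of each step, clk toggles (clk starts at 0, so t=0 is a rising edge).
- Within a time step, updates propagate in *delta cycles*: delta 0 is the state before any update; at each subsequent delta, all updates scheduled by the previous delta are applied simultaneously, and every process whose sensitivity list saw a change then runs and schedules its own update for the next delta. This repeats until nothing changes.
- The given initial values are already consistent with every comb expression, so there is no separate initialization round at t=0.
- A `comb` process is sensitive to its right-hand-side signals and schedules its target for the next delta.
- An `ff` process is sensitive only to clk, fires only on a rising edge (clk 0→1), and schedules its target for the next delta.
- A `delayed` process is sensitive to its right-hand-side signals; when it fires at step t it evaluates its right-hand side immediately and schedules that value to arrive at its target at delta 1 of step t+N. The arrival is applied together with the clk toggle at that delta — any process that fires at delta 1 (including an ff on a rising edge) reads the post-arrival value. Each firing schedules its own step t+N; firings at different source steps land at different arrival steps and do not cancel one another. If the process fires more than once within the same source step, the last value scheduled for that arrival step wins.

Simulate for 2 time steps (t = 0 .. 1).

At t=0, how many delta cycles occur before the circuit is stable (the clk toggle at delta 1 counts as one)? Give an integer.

4

t=0 Δ0: w0=0 clk=0 w1=0 w3=0 w6=0 w4=0 w5=0 w2=0
  Δ1: clk:0→1
  Δ2: w6:0→1
  Δ3: w1:0→1, w2:0→1
  Δ4: w0:0→1, w3:0→1, w5:0→1
  (4Δ to stable)
t=1 Δ0: w0=1 clk=1 w1=1 w3=1 w6=1 w4=0 w5=1 w2=1
  Δ1: clk:1→0
  (1Δ to stable)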